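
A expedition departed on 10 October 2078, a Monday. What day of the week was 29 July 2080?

Monday

October 10, 2078 → October 10, 2079: 365 days.
October 2079: 31 − 10 = 21 days remain.
Then November (30), December (31), January (31), February 2080 (29), March (31), April (30), May (31), June (30): 30 + 31 + 31 + 29 + 31 + 30 + 31 + 30 = 243 days.
July 1–29, 2080: 29 days.
Residual: 293 days.
Total: 658 days.
658 is a multiple of 7, so 29 July 2080 falls on the same weekday: Monday.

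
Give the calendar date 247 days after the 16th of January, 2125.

the 20th of September, 2125

Count 247 days after January 16, 2125:
January 2125: 31 − 16 = 15 days remain.
Then February 2125 (28), March (31), April (30), May (31), June (30), July (31), August (31): 28 + 31 + 30 + 31 + 30 + 31 + 31 = 212 days.
September 1–20, 2125: 20 days.
Total: 15 + 212 + 20 = 247 days.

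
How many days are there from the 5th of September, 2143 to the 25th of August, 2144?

Day-of-year of September 5, 2143: 248.
Day-of-year of August 25, 2144: 238.
2143 has 365 days, so 365 − 248 = 117 days remain in 2143.
Total: 117 + 238 = 355 days.

355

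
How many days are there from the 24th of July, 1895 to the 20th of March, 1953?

From July 24, 1895 to July 24, 1952: 57 years, of which 14 contain a Feb 29 — 43×365 + 14×366 = 20819 days.
(1900 is not a leap year (divisible by 100 but not 400).)
July 1952: 31 − 24 = 7 days remain.
Then August (31), September (30), October (31), November (30), December (31), January (31), February 1953 (28): 31 + 30 + 31 + 30 + 31 + 31 + 28 = 212 days.
March 1–20, 1953: 20 days.
Residual: 239 days.
Total: 21058 days.

21058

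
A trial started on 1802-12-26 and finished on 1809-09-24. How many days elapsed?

2464

Day-of-year of December 26, 1802: 360.
Day-of-year of September 24, 1809: 267.
1802 has 365 days, so 365 − 360 = 5 days remain in 1802.
Full years: 1803: 365; 1804: 366; 1805: 365; 1806: 365; 1807: 365; 1808: 366. Sum = 2192.
Total: 5 + 2192 + 267 = 2464 days.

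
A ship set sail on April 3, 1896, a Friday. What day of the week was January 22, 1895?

Tuesday

Count forward from the earlier date (January 22, 1895) to the later (April 3, 1896):
Day-of-year of January 22, 1895: 22.
Day-of-year of April 3, 1896: 94.
1895 has 365 days, so 365 − 22 = 343 days remain in 1895.
Total: 343 + 94 = 437 days.
437 mod 7 = 3, so 3 days before Friday is Tuesday.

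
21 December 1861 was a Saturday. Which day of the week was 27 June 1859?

Count forward from the earlier date (June 27, 1859) to the later (December 21, 1861):
Day-of-year of June 27, 1859: 178.
Day-of-year of December 21, 1861: 355.
1859 has 365 days, so 365 − 178 = 187 days remain in 1859.
Full years: 1860: 366. Sum = 366.
Total: 187 + 366 + 355 = 908 days.
908 mod 7 = 5, so 5 days before Saturday is Monday.

Monday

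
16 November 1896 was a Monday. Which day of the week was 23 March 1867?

Saturday

Count forward from the earlier date (March 23, 1867) to the later (November 16, 1896):
Day-of-year of March 23, 1867: 82.
Day-of-year of November 16, 1896: 321.
1867 has 365 days, so 365 − 82 = 283 days remain in 1867.
Full years 1868–1895: 21 common + 7 leap = 21×365 + 7×366 = 10227 days.
Total: 283 + 10227 + 321 = 10831 days.
10831 mod 7 = 2, so 2 days before Monday is Saturday.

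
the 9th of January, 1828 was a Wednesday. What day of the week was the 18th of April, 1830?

January 1828: 31 − 9 = 22 days remain.
Then 26 full months totalling 790 days.
April 1–18, 1830: 18 days.
Total: 22 + 790 + 18 = 830 days.
830 mod 7 = 4, so 4 days after Wednesday is Sunday.

Sunday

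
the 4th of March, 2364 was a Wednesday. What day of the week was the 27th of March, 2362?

Count forward from the earlier date (March 27, 2362) to the later (March 4, 2364):
March 2362: 31 − 27 = 4 days remain.
Then 23 full months totalling 700 days.
March 1–4, 2364: 4 days.
Total: 4 + 700 + 4 = 708 days.
708 mod 7 = 1, so 1 day before Wednesday is Tuesday.

Tuesday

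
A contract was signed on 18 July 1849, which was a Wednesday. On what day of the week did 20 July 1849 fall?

Friday

Within July 1849: 20 − 18 = 2 days.
2 mod 7 = 2, so 2 days after Wednesday is Friday.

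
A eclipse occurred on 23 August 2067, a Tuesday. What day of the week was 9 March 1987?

Count forward from the earlier date (March 9, 1987) to the later (August 23, 2067):
Day-of-year of March 9, 1987: 68.
Day-of-year of August 23, 2067: 235.
1987 has 365 days, so 365 − 68 = 297 days remain in 1987.
Full years 1988–2066: 59 common + 20 leap = 59×365 + 20×366 = 28855 days.
Total: 297 + 28855 + 235 = 29387 days.
29387 mod 7 = 1, so 1 day before Tuesday is Monday.

Monday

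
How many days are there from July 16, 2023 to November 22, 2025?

July 2023: 31 − 16 = 15 days remain.
Then 27 full months totalling 823 days.
November 1–22, 2025: 22 days.
Total: 15 + 823 + 22 = 860 days.

860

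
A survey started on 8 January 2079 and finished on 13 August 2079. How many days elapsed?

January 2079: 31 − 8 = 23 days remain.
Then February 2079 (28), March (31), April (30), May (31), June (30), July (31): 28 + 31 + 30 + 31 + 30 + 31 = 181 days.
August 1–13, 2079: 13 days.
Total: 23 + 181 + 13 = 217 days.

217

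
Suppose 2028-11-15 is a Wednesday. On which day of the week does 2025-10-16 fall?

Count forward from the earlier date (October 16, 2025) to the later (November 15, 2028):
October 16, 2025 → October 16, 2026: 365 days.
October 16, 2026 → October 16, 2027: 365 days.
October 16, 2027 → October 16, 2028: 366 days (2028 is a leap year).
October 2028: 31 − 16 = 15 days remain.
November 1–15, 2028: 15 days.
Residual: 30 days.
Total: 1126 days.
1126 mod 7 = 6, so 6 days before Wednesday is Thursday.

Thursday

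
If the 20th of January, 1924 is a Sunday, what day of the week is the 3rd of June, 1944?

Day-of-year of January 20, 1924: 20.
Day-of-year of June 3, 1944: 155.
1924 has 366 days, so 366 − 20 = 346 days remain in 1924.
Full years 1925–1943: 15 common + 4 leap = 15×365 + 4×366 = 6939 days.
Total: 346 + 6939 + 155 = 7440 days.
7440 mod 7 = 6, so 6 days after Sunday is Saturday.

Saturday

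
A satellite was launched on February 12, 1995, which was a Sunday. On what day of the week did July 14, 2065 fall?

Day-of-year of February 12, 1995: 43.
Day-of-year of July 14, 2065: 195.
1995 has 365 days, so 365 − 43 = 322 days remain in 1995.
Full years 1996–2064: 51 common + 18 leap = 51×365 + 18×366 = 25203 days.
Total: 322 + 25203 + 195 = 25720 days.
25720 mod 7 = 2, so 2 days after Sunday is Tuesday.

Tuesday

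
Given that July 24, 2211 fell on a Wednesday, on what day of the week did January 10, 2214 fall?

Day-of-year of July 24, 2211: 205.
Day-of-year of January 10, 2214: 10.
2211 has 365 days, so 365 − 205 = 160 days remain in 2211.
Full years: 2212: 366; 2213: 365. Sum = 731.
Total: 160 + 731 + 10 = 901 days.
901 mod 7 = 5, so 5 days after Wednesday is Monday.

Monday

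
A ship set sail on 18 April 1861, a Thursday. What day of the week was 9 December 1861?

Monday

April 1861: 30 − 18 = 12 days remain.
Then May (31), June (30), July (31), August (31), September (30), October (31), November (30): 31 + 30 + 31 + 31 + 30 + 31 + 30 = 214 days.
December 1–9, 1861: 9 days.
Total: 12 + 214 + 9 = 235 days.
235 mod 7 = 4, so 4 days after Thursday is Monday.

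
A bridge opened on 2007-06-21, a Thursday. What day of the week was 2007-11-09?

Friday

June 2007: 30 − 21 = 9 days remain.
Then July (31), August (31), September (30), October (31): 31 + 31 + 30 + 31 = 123 days.
November 1–9, 2007: 9 days.
Total: 9 + 123 + 9 = 141 days.
141 mod 7 = 1, so 1 day after Thursday is Friday.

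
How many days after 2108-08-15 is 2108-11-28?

105

August 2108: 31 − 15 = 16 days remain.
Then September (30), October (31): 30 + 31 = 61 days.
November 1–28, 2108: 28 days.
Total: 16 + 61 + 28 = 105 days.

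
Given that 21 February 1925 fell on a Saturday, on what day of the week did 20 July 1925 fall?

Monday

February 1925: 28 − 21 = 7 days remain (1925 is not a leap year, so February has 28 days).
Then March (31), April (30), May (31), June (30): 31 + 30 + 31 + 30 = 122 days.
July 1–20, 1925: 20 days.
Total: 7 + 122 + 20 = 149 days.
149 mod 7 = 2, so 2 days after Saturday is Monday.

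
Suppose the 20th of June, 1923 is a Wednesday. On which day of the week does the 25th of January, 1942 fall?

Day-of-year of June 20, 1923: 171.
Day-of-year of January 25, 1942: 25.
1923 has 365 days, so 365 − 171 = 194 days remain in 1923.
Full years 1924–1941: 13 common + 5 leap = 13×365 + 5×366 = 6575 days.
Total: 194 + 6575 + 25 = 6794 days.
6794 mod 7 = 4, so 4 days after Wednesday is Sunday.

Sunday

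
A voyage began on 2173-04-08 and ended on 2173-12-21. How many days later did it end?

257

April 2173: 30 − 8 = 22 days remain.
Then May (31), June (30), July (31), August (31), September (30), October (31), November (30): 31 + 30 + 31 + 31 + 30 + 31 + 30 = 214 days.
December 1–21, 2173: 21 days.
Total: 22 + 214 + 21 = 257 days.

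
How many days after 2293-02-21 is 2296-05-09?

1173

Day-of-year of February 21, 2293: 52.
Day-of-year of May 9, 2296: 130.
2293 has 365 days, so 365 − 52 = 313 days remain in 2293.
Full years: 2294: 365; 2295: 365. Sum = 730.
Total: 313 + 730 + 130 = 1173 days.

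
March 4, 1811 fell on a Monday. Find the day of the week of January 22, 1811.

Tuesday

Count forward from the earlier date (January 22, 1811) to the later (March 4, 1811):
January 1811: 31 − 22 = 9 days remain.
Then February 1811 (28): 28 days.
March 1–4, 1811: 4 days.
Total: 9 + 28 + 4 = 41 days.
41 mod 7 = 6, so 6 days before Monday is Tuesday.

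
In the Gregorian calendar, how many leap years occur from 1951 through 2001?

13

Years divisible by 4: 1952, 1956, …, 2000 — 13 in all.
2000 is divisible by 400, so still leap.
No century exceptions apply. Count: 13.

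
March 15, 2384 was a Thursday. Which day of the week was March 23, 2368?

Saturday

Count forward from the earlier date (March 23, 2368) to the later (March 15, 2384):
From March 23, 2368 to March 23, 2383: 15 years, of which 3 contain a Feb 29 — 12×365 + 3×366 = 5478 days.
March 2383: 31 − 23 = 8 days remain.
Then 11 full months totalling 335 days.
March 1–15, 2384: 15 days.
Residual: 358 days.
Total: 5836 days.
5836 mod 7 = 5, so 5 days before Thursday is Saturday.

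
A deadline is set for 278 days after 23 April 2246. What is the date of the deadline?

26 January 2247

Count 278 days after April 23, 2246:
April 2246: 30 − 23 = 7 days remain.
Then May (31), June (30), July (31), August (31), September (30), October (31), November (30), December (31): 31 + 30 + 31 + 31 + 30 + 31 + 30 + 31 = 245 days.
January 1–26, 2247: 26 days.
Total: 7 + 245 + 26 = 278 days.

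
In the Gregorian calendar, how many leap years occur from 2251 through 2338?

Years divisible by 4: 2252, 2256, …, 2336 — 22 in all.
Of these, 2300 is divisible by 100 but not 400, so not leap.
Leap years: 22 − 1 = 21.

21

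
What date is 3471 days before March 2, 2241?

August 31, 2231

Count 3471 days before March 2, 2241:
From August 31, 2231 to August 31, 2240: 9 years, of which 3 contain a Feb 29 — 6×365 + 3×366 = 3288 days.
August 2240: 31 − 31 = 0 days remain.
Then September (30), October (31), November (30), December (31), January (31), February 2241 (28): 30 + 31 + 30 + 31 + 31 + 28 = 181 days.
March 1–2, 2241: 2 days.
Residual: 183 days.
Total: 3471 days.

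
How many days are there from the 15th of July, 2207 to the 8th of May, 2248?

Day-of-year of July 15, 2207: 196.
Day-of-year of May 8, 2248: 129.
2207 has 365 days, so 365 − 196 = 169 days remain in 2207.
Full years 2208–2247: 30 common + 10 leap = 30×365 + 10×366 = 14610 days.
Total: 169 + 14610 + 129 = 14908 days.

14908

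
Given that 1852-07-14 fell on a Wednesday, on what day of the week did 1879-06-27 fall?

Friday

From July 14, 1852 to July 14, 1878: 26 years, of which 6 contain a Feb 29 — 20×365 + 6×366 = 9496 days.
July 1878: 31 − 14 = 17 days remain.
Then 10 full months totalling 304 days.
June 1–27, 1879: 27 days.
Residual: 348 days.
Total: 9844 days.
9844 mod 7 = 2, so 2 days after Wednesday is Friday.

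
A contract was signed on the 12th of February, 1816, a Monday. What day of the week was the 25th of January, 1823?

February 12, 1816 → February 12, 1817: 366 days (1816 is a leap year).
February 12, 1817 → February 12, 1818: 365 days.
February 12, 1818 → February 12, 1819: 365 days.
February 12, 1819 → February 12, 1820: 365 days.
February 12, 1820 → February 12, 1821: 366 days (1820 is a leap year).
February 12, 1821 → February 12, 1822: 365 days.
February 1822: 28 − 12 = 16 days remain (1822 is not a leap year, so February has 28 days).
Then 10 full months totalling 306 days.
January 1–25, 1823: 25 days.
Residual: 347 days.
Total: 2539 days.
2539 mod 7 = 5, so 5 days after Monday is Saturday.

Saturday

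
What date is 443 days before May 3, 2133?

February 15, 2132

Count 443 days before May 3, 2133:
February 15, 2132 → February 15, 2133: 366 days (2132 is a leap year).
February 2133: 28 − 15 = 13 days remain (2133 is not a leap year, so February has 28 days).
Then March (31), April (30): 31 + 30 = 61 days.
May 1–3, 2133: 3 days.
Residual: 77 days.
Total: 443 days.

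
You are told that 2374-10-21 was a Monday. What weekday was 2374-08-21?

Count forward from the earlier date (August 21, 2374) to the later (October 21, 2374):
August 2374: 31 − 21 = 10 days remain.
Then September (30): 30 days.
October 1–21, 2374: 21 days.
Total: 10 + 30 + 21 = 61 days.
61 mod 7 = 5, so 5 days before Monday is Wednesday.

Wednesday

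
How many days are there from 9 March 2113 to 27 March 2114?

March 9, 2113 → March 9, 2114: 365 days.
Within March 2114: 27 − 9 = 18 days.
Total: 383 days.

383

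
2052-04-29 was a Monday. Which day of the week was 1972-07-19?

Wednesday

Count forward from the earlier date (July 19, 1972) to the later (April 29, 2052):
From July 19, 1972 to July 19, 2051: 79 years, of which 19 contain a Feb 29 — 60×365 + 19×366 = 28854 days.
(2000 is a leap year (divisible by 400).)
July 2051: 31 − 19 = 12 days remain.
Then August (31), September (30), October (31), November (30), December (31), January (31), February 2052 (29), March (31): 31 + 30 + 31 + 30 + 31 + 31 + 29 + 31 = 244 days.
April 1–29, 2052: 29 days.
Residual: 285 days.
Total: 29139 days.
29139 mod 7 = 5, so 5 days before Monday is Wednesday.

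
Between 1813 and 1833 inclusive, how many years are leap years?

5

Years divisible by 4 in [1813, 1833]: 1816, 1820, 1824, 1828, 1832.
No century exceptions apply. Count: 5.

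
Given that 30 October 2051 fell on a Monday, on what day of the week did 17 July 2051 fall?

Count forward from the earlier date (July 17, 2051) to the later (October 30, 2051):
July 2051: 31 − 17 = 14 days remain.
Then August (31), September (30): 31 + 30 = 61 days.
October 1–30, 2051: 30 days.
Total: 14 + 61 + 30 = 105 days.
105 is a multiple of 7, so 17 July 2051 falls on the same weekday: Monday.

Monday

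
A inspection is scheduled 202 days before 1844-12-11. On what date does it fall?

1844-05-23

Count 202 days before December 11, 1844:
May 1844: 31 − 23 = 8 days remain.
Then June (30), July (31), August (31), September (30), October (31), November (30): 30 + 31 + 31 + 30 + 31 + 30 = 183 days.
December 1–11, 1844: 11 days.
Total: 8 + 183 + 11 = 202 days.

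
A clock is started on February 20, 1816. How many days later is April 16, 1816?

February 1816: 29 − 20 = 9 days remain (1816 is a leap year, so February has 29 days).
Then March (31): 31 days.
April 1–16, 1816: 16 days.
Total: 9 + 31 + 16 = 56 days.

56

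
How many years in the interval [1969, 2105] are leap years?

33

Years divisible by 4: 1972, 1976, …, 2104 — 34 in all.
Of these, 2100 is divisible by 100 but not 400, so not leap.
2000 is divisible by 400, so still leap.
Leap years: 34 − 1 = 33.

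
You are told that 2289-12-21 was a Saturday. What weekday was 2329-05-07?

From December 21, 2289 to December 21, 2328: 39 years, of which 9 contain a Feb 29 — 30×365 + 9×366 = 14244 days.
(2300 is not a leap year (divisible by 100 but not 400).)
December 2328: 31 − 21 = 10 days remain.
Then January (31), February 2329 (28), March (31), April (30): 31 + 28 + 31 + 30 = 120 days.
May 1–7, 2329: 7 days.
Residual: 137 days.
Total: 14381 days.
14381 mod 7 = 3, so 3 days after Saturday is Tuesday.

Tuesday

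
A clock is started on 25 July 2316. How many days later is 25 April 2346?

10866

From July 25, 2316 to July 25, 2345: 29 years, of which 7 contain a Feb 29 — 22×365 + 7×366 = 10592 days.
July 2345: 31 − 25 = 6 days remain.
Then August (31), September (30), October (31), November (30), December (31), January (31), February 2346 (28), March (31): 31 + 30 + 31 + 30 + 31 + 31 + 28 + 31 = 243 days.
April 1–25, 2346: 25 days.
Residual: 274 days.
Total: 10866 days.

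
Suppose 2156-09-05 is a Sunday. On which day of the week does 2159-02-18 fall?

Sunday

Day-of-year of September 5, 2156: 249.
Day-of-year of February 18, 2159: 49.
2156 has 366 days, so 366 − 249 = 117 days remain in 2156.
Full years: 2157: 365; 2158: 365. Sum = 730.
Total: 117 + 730 + 49 = 896 days.
896 is a multiple of 7, so 2159-02-18 falls on the same weekday: Sunday.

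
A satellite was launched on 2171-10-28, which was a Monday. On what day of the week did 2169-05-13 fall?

Saturday

Count forward from the earlier date (May 13, 2169) to the later (October 28, 2171):
Day-of-year of May 13, 2169: 133.
Day-of-year of October 28, 2171: 301.
2169 has 365 days, so 365 − 133 = 232 days remain in 2169.
Full years: 2170: 365. Sum = 365.
Total: 232 + 365 + 301 = 898 days.
898 mod 7 = 2, so 2 days before Monday is Saturday.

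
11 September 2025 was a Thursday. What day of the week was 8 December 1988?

Thursday

Count forward from the earlier date (December 8, 1988) to the later (September 11, 2025):
From December 8, 1988 to December 8, 2024: 36 years, of which 9 contain a Feb 29 — 27×365 + 9×366 = 13149 days.
(2000 is a leap year (divisible by 400).)
December 2024: 31 − 8 = 23 days remain.
Then January (31), February 2025 (28), March (31), April (30), May (31), June (30), July (31), August (31): 31 + 28 + 31 + 30 + 31 + 30 + 31 + 31 = 243 days.
September 1–11, 2025: 11 days.
Residual: 277 days.
Total: 13426 days.
13426 is a multiple of 7, so 8 December 1988 falls on the same weekday: Thursday.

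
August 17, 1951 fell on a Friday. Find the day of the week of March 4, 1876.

Count forward from the earlier date (March 4, 1876) to the later (August 17, 1951):
Day-of-year of March 4, 1876: 64.
Day-of-year of August 17, 1951: 229.
1876 has 366 days, so 366 − 64 = 302 days remain in 1876.
Full years 1877–1950: 57 common + 17 leap = 57×365 + 17×366 = 27027 days.
Total: 302 + 27027 + 229 = 27558 days.
27558 mod 7 = 6, so 6 days before Friday is Saturday.

Saturday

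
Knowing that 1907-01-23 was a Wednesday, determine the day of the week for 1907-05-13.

January 1907: 31 − 23 = 8 days remain.
Then February 1907 (28), March (31), April (30): 28 + 31 + 30 = 89 days.
May 1–13, 1907: 13 days.
Total: 8 + 89 + 13 = 110 days.
110 mod 7 = 5, so 5 days after Wednesday is Monday.

Monday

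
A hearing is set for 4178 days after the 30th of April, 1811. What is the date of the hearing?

the 7th of October, 1822

Count 4178 days after April 30, 1811:
Day-of-year of April 30, 1811: 120.
Day-of-year of October 7, 1822: 280.
1811 has 365 days, so 365 − 120 = 245 days remain in 1811.
Full years 1812–1821: 7 common + 3 leap = 7×365 + 3×366 = 3653 days.
Total: 245 + 3653 + 280 = 4178 days.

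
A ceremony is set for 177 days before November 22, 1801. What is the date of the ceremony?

May 29, 1801

Count 177 days before November 22, 1801:
May 1801: 31 − 29 = 2 days remain.
Then June (30), July (31), August (31), September (30), October (31): 30 + 31 + 31 + 30 + 31 = 153 days.
November 1–22, 1801: 22 days.
Total: 2 + 153 + 22 = 177 days.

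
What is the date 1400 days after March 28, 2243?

January 26, 2247

Count 1400 days after March 28, 2243:
Day-of-year of March 28, 2243: 87.
Day-of-year of January 26, 2247: 26.
2243 has 365 days, so 365 − 87 = 278 days remain in 2243.
Full years: 2244: 366; 2245: 365; 2246: 365. Sum = 1096.
Total: 278 + 1096 + 26 = 1400 days.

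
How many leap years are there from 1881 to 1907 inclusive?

5

Years divisible by 4 in [1881, 1907]: 1884, 1888, 1892, 1896, 1900, 1904.
Of these, 1900 is divisible by 100 but not 400, so not leap.
Leap years: 6 − 1 = 5.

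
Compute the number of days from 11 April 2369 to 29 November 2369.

232

April 2369: 30 − 11 = 19 days remain.
Then May (31), June (30), July (31), August (31), September (30), October (31): 31 + 30 + 31 + 31 + 30 + 31 = 184 days.
November 1–29, 2369: 29 days.
Total: 19 + 184 + 29 = 232 days.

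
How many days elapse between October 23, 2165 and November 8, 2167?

October 2165: 31 − 23 = 8 days remain.
Then 24 full months totalling 730 days.
November 1–8, 2167: 8 days.
Total: 8 + 730 + 8 = 746 days.

746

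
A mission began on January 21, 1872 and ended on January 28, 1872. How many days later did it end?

Within January 1872: 28 − 21 = 7 days.

7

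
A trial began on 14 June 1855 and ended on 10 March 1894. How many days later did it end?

14149

From June 14, 1855 to June 14, 1893: 38 years, of which 10 contain a Feb 29 — 28×365 + 10×366 = 13880 days.
June 1893: 30 − 14 = 16 days remain.
Then July (31), August (31), September (30), October (31), November (30), December (31), January (31), February 1894 (28): 31 + 31 + 30 + 31 + 30 + 31 + 31 + 28 = 243 days.
March 1–10, 1894: 10 days.
Residual: 269 days.
Total: 14149 days.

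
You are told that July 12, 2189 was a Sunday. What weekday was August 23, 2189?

July 2189: 31 − 12 = 19 days remain.
August 1–23, 2189: 23 days.
Total: 19 + 23 = 42 days.
42 is a multiple of 7, so August 23, 2189 falls on the same weekday: Sunday.

Sunday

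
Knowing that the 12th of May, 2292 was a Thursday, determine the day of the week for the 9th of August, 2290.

Count forward from the earlier date (August 9, 2290) to the later (May 12, 2292):
August 2290: 31 − 9 = 22 days remain.
Then 20 full months totalling 608 days.
May 1–12, 2292: 12 days.
Total: 22 + 608 + 12 = 642 days.
642 mod 7 = 5, so 5 days before Thursday is Saturday.

Saturday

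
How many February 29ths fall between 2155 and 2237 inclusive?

Years divisible by 4: 2156, 2160, …, 2236 — 21 in all.
Of these, 2200 is divisible by 100 but not 400, so not leap.
Leap years: 21 − 1 = 20.

20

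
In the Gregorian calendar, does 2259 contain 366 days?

2259 is not a leap year.

No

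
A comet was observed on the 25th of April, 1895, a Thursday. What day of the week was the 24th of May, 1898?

Day-of-year of April 25, 1895: 115.
Day-of-year of May 24, 1898: 144.
1895 has 365 days, so 365 − 115 = 250 days remain in 1895.
Full years: 1896: 366; 1897: 365. Sum = 731.
Total: 250 + 731 + 144 = 1125 days.
1125 mod 7 = 5, so 5 days after Thursday is Tuesday.

Tuesday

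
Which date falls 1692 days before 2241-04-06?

2236-08-18

Count 1692 days before April 6, 2241:
Day-of-year of August 18, 2236: 231.
Day-of-year of April 6, 2241: 96.
2236 has 366 days, so 366 − 231 = 135 days remain in 2236.
Full years: 2237: 365; 2238: 365; 2239: 365; 2240: 366. Sum = 1461.
Total: 135 + 1461 + 96 = 1692 days.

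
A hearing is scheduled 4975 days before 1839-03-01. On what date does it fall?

1825-07-17

Count 4975 days before March 1, 1839:
Day-of-year of July 17, 1825: 198.
Day-of-year of March 1, 1839: 60.
1825 has 365 days, so 365 − 198 = 167 days remain in 1825.
Full years 1826–1838: 10 common + 3 leap = 10×365 + 3×366 = 4748 days.
Total: 167 + 4748 + 60 = 4975 days.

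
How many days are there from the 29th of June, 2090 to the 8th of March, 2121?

11209

Day-of-year of June 29, 2090: 180.
Day-of-year of March 8, 2121: 67.
2090 has 365 days, so 365 − 180 = 185 days remain in 2090.
Full years 2091–2120: 23 common + 7 leap = 23×365 + 7×366 = 10957 days.
Total: 185 + 10957 + 67 = 11209 days.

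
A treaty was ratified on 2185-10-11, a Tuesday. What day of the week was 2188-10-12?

Day-of-year of October 11, 2185: 284.
Day-of-year of October 12, 2188: 286.
2185 has 365 days, so 365 − 284 = 81 days remain in 2185.
Full years: 2186: 365; 2187: 365. Sum = 730.
Total: 81 + 730 + 286 = 1097 days.
1097 mod 7 = 5, so 5 days after Tuesday is Sunday.

Sunday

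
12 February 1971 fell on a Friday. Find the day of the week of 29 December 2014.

From February 12, 1971 to February 12, 2014: 43 years, of which 11 contain a Feb 29 — 32×365 + 11×366 = 15706 days.
(2000 is a leap year (divisible by 400).)
February 2014: 28 − 12 = 16 days remain (2014 is not a leap year, so February has 28 days).
Then 9 full months totalling 275 days.
December 1–29, 2014: 29 days.
Residual: 320 days.
Total: 16026 days.
16026 mod 7 = 3, so 3 days after Friday is Monday.

Monday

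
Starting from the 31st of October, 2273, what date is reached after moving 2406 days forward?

the 2nd of June, 2280

Count 2406 days after October 31, 2273:
Day-of-year of October 31, 2273: 304.
Day-of-year of June 2, 2280: 154.
2273 has 365 days, so 365 − 304 = 61 days remain in 2273.
Full years: 2274: 365; 2275: 365; 2276: 366; 2277: 365; 2278: 365; 2279: 365. Sum = 2191.
Total: 61 + 2191 + 154 = 2406 days.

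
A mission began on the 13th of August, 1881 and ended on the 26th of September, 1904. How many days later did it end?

From August 13, 1881 to August 13, 1904: 23 years, of which 5 contain a Feb 29 — 18×365 + 5×366 = 8400 days.
(1900 is not a leap year (divisible by 100 but not 400).)
August 1904: 31 − 13 = 18 days remain.
September 1–26, 1904: 26 days.
Residual: 44 days.
Total: 8444 days.

8444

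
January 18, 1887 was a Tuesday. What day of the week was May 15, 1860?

Tuesday

Count forward from the earlier date (May 15, 1860) to the later (January 18, 1887):
From May 15, 1860 to May 15, 1886: 26 years, of which 6 contain a Feb 29 — 20×365 + 6×366 = 9496 days.
May 1886: 31 − 15 = 16 days remain.
Then June (30), July (31), August (31), September (30), October (31), November (30), December (31): 30 + 31 + 31 + 30 + 31 + 30 + 31 = 214 days.
January 1–18, 1887: 18 days.
Residual: 248 days.
Total: 9744 days.
9744 is a multiple of 7, so May 15, 1860 falls on the same weekday: Tuesday.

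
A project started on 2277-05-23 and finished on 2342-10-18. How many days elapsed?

Day-of-year of May 23, 2277: 143.
Day-of-year of October 18, 2342: 291.
2277 has 365 days, so 365 − 143 = 222 days remain in 2277.
Full years 2278–2341: 49 common + 15 leap = 49×365 + 15×366 = 23375 days.
Total: 222 + 23375 + 291 = 23888 days.

23888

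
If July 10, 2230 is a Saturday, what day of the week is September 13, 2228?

Saturday

Count forward from the earlier date (September 13, 2228) to the later (July 10, 2230):
September 13, 2228 → September 13, 2229: 365 days.
September 2229: 30 − 13 = 17 days remain.
Then 9 full months totalling 273 days.
July 1–10, 2230: 10 days.
Residual: 300 days.
Total: 665 days.
665 is a multiple of 7, so September 13, 2228 falls on the same weekday: Saturday.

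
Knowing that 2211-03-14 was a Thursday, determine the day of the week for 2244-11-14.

From March 14, 2211 to March 14, 2244: 33 years, of which 9 contain a Feb 29 — 24×365 + 9×366 = 12054 days.
March 2244: 31 − 14 = 17 days remain.
Then April (30), May (31), June (30), July (31), August (31), September (30), October (31): 30 + 31 + 30 + 31 + 31 + 30 + 31 = 214 days.
November 1–14, 2244: 14 days.
Residual: 245 days.
Total: 12299 days.
12299 is a multiple of 7, so 2244-11-14 falls on the same weekday: Thursday.

Thursday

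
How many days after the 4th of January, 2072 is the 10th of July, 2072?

January 2072: 31 − 4 = 27 days remain.
Then February 2072 (29), March (31), April (30), May (31), June (30): 29 + 31 + 30 + 31 + 30 = 151 days.
July 1–10, 2072: 10 days.
Total: 27 + 151 + 10 = 188 days.

188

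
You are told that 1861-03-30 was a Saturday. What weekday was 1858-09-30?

Count forward from the earlier date (September 30, 1858) to the later (March 30, 1861):
Day-of-year of September 30, 1858: 273.
Day-of-year of March 30, 1861: 89.
1858 has 365 days, so 365 − 273 = 92 days remain in 1858.
Full years: 1859: 365; 1860: 366. Sum = 731.
Total: 92 + 731 + 89 = 912 days.
912 mod 7 = 2, so 2 days before Saturday is Thursday.

Thursday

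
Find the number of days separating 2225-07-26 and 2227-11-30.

Day-of-year of July 26, 2225: 207.
Day-of-year of November 30, 2227: 334.
2225 has 365 days, so 365 − 207 = 158 days remain in 2225.
Full years: 2226: 365. Sum = 365.
Total: 158 + 365 + 334 = 857 days.

857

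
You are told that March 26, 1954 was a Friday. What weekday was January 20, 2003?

From March 26, 1954 to March 26, 2002: 48 years, of which 12 contain a Feb 29 — 36×365 + 12×366 = 17532 days.
(2000 is a leap year (divisible by 400).)
March 2002: 31 − 26 = 5 days remain.
Then 9 full months totalling 275 days.
January 1–20, 2003: 20 days.
Residual: 300 days.
Total: 17832 days.
17832 mod 7 = 3, so 3 days after Friday is Monday.

Monday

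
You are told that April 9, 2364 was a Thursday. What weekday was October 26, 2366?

Wednesday

April 9, 2364 → April 9, 2365: 365 days.
April 9, 2365 → April 9, 2366: 365 days.
April 2366: 30 − 9 = 21 days remain.
Then May (31), June (30), July (31), August (31), September (30): 31 + 30 + 31 + 31 + 30 = 153 days.
October 1–26, 2366: 26 days.
Residual: 200 days.
Total: 930 days.
930 mod 7 = 6, so 6 days after Thursday is Wednesday.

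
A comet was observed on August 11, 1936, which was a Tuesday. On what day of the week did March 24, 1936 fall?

Tuesday

Count forward from the earlier date (March 24, 1936) to the later (August 11, 1936):
March 1936: 31 − 24 = 7 days remain.
Then April (30), May (31), June (30), July (31): 30 + 31 + 30 + 31 = 122 days.
August 1–11, 1936: 11 days.
Total: 7 + 122 + 11 = 140 days.
140 is a multiple of 7, so March 24, 1936 falls on the same weekday: Tuesday.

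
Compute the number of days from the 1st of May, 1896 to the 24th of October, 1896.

176

May 1896: 31 − 1 = 30 days remain.
Then June (30), July (31), August (31), September (30): 30 + 31 + 31 + 30 = 122 days.
October 1–24, 1896: 24 days.
Total: 30 + 122 + 24 = 176 days.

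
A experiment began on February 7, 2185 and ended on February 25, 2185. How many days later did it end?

Within February 2185: 25 − 7 = 18 days.

18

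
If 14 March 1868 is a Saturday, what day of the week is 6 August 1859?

Count forward from the earlier date (August 6, 1859) to the later (March 14, 1868):
From August 6, 1859 to August 6, 1867: 8 years, of which 2 contain a Feb 29 — 6×365 + 2×366 = 2922 days.
August 1867: 31 − 6 = 25 days remain.
Then September (30), October (31), November (30), December (31), January (31), February 1868 (29): 30 + 31 + 30 + 31 + 31 + 29 = 182 days.
March 1–14, 1868: 14 days.
Residual: 221 days.
Total: 3143 days.
3143 is a multiple of 7, so 6 August 1859 falls on the same weekday: Saturday.

Saturday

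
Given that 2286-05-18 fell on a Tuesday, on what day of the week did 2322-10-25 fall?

Wednesday

From May 18, 2286 to May 18, 2322: 36 years, of which 8 contain a Feb 29 — 28×365 + 8×366 = 13148 days.
(2300 is not a leap year (divisible by 100 but not 400).)
May 2322: 31 − 18 = 13 days remain.
Then June (30), July (31), August (31), September (30): 30 + 31 + 31 + 30 = 122 days.
October 1–25, 2322: 25 days.
Residual: 160 days.
Total: 13308 days.
13308 mod 7 = 1, so 1 day after Tuesday is Wednesday.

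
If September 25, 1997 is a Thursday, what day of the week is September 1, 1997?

Monday

Count forward from the earlier date (September 1, 1997) to the later (September 25, 1997):
Within September 1997: 25 − 1 = 24 days.
24 mod 7 = 3, so 3 days before Thursday is Monday.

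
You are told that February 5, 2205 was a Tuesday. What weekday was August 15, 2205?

February 2205: 28 − 5 = 23 days remain (2205 is not a leap year, so February has 28 days).
Then March (31), April (30), May (31), June (30), July (31): 31 + 30 + 31 + 30 + 31 = 153 days.
August 1–15, 2205: 15 days.
Total: 23 + 153 + 15 = 191 days.
191 mod 7 = 2, so 2 days after Tuesday is Thursday.

Thursday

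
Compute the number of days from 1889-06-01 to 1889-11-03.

155

June 1889: 30 − 1 = 29 days remain.
Then July (31), August (31), September (30), October (31): 31 + 31 + 30 + 31 = 123 days.
November 1–3, 1889: 3 days.
Total: 29 + 123 + 3 = 155 days.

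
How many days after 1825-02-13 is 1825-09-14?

213

February 1825: 28 − 13 = 15 days remain (1825 is not a leap year, so February has 28 days).
Then March (31), April (30), May (31), June (30), July (31), August (31): 31 + 30 + 31 + 30 + 31 + 31 = 184 days.
September 1–14, 1825: 14 days.
Total: 15 + 184 + 14 = 213 days.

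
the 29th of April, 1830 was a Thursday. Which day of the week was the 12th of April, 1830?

Monday

Count forward from the earlier date (April 12, 1830) to the later (April 29, 1830):
Within April 1830: 29 − 12 = 17 days.
17 mod 7 = 3, so 3 days before Thursday is Monday.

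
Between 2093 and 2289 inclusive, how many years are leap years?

Years divisible by 4: 2096, 2100, …, 2288 — 49 in all.
Of these, 2100, 2200 are divisible by 100 but not 400, so not leap.
Leap years: 49 − 2 = 47.

47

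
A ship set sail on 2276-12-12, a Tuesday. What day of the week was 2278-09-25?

Wednesday

December 12, 2276 → December 12, 2277: 365 days.
December 2277: 31 − 12 = 19 days remain.
Then January (31), February 2278 (28), March (31), April (30), May (31), June (30), July (31), August (31): 31 + 28 + 31 + 30 + 31 + 30 + 31 + 31 = 243 days.
September 1–25, 2278: 25 days.
Residual: 287 days.
Total: 652 days.
652 mod 7 = 1, so 1 day after Tuesday is Wednesday.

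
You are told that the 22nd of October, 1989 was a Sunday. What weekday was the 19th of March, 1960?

Saturday

Count forward from the earlier date (March 19, 1960) to the later (October 22, 1989):
From March 19, 1960 to March 19, 1989: 29 years, of which 7 contain a Feb 29 — 22×365 + 7×366 = 10592 days.
March 1989: 31 − 19 = 12 days remain.
Then April (30), May (31), June (30), July (31), August (31), September (30): 30 + 31 + 30 + 31 + 31 + 30 = 183 days.
October 1–22, 1989: 22 days.
Residual: 217 days.
Total: 10809 days.
10809 mod 7 = 1, so 1 day before Sunday is Saturday.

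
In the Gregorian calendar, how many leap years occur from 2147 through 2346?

48

Years divisible by 4: 2148, 2152, …, 2344 — 50 in all.
Of these, 2200, 2300 are divisible by 100 but not 400, so not leap.
Leap years: 50 − 2 = 48.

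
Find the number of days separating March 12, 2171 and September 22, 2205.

12612

Day-of-year of March 12, 2171: 71.
Day-of-year of September 22, 2205: 265.
2171 has 365 days, so 365 − 71 = 294 days remain in 2171.
Full years 2172–2204: 25 common + 8 leap = 25×365 + 8×366 = 12053 days.
Total: 294 + 12053 + 265 = 12612 days.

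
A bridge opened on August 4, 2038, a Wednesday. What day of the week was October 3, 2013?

Thursday

Count forward from the earlier date (October 3, 2013) to the later (August 4, 2038):
Day-of-year of October 3, 2013: 276.
Day-of-year of August 4, 2038: 216.
2013 has 365 days, so 365 − 276 = 89 days remain in 2013.
Full years 2014–2037: 18 common + 6 leap = 18×365 + 6×366 = 8766 days.
Total: 89 + 8766 + 216 = 9071 days.
9071 mod 7 = 6, so 6 days before Wednesday is Thursday.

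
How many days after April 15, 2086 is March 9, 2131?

Day-of-year of April 15, 2086: 105.
Day-of-year of March 9, 2131: 68.
2086 has 365 days, so 365 − 105 = 260 days remain in 2086.
Full years 2087–2130: 34 common + 10 leap = 34×365 + 10×366 = 16070 days.
Total: 260 + 16070 + 68 = 16398 days.

16398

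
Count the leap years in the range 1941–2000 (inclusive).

15

Years divisible by 4: 1944, 1948, …, 2000 — 15 in all.
2000 is divisible by 400, so still leap.
No century exceptions apply. Count: 15.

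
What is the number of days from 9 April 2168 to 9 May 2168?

April 2168: 30 − 9 = 21 days remain.
May 1–9, 2168: 9 days.
Total: 21 + 9 = 30 days.

30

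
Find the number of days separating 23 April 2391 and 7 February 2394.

April 23, 2391 → April 23, 2392: 366 days (2392 is a leap year).
April 23, 2392 → April 23, 2393: 365 days.
April 2393: 30 − 23 = 7 days remain.
Then 9 full months totalling 276 days.
February 1–7, 2394: 7 days (2394 is not a leap year).
Residual: 290 days.
Total: 1021 days.

1021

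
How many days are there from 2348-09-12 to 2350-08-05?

692

Day-of-year of September 12, 2348: 256.
Day-of-year of August 5, 2350: 217.
2348 has 366 days, so 366 − 256 = 110 days remain in 2348.
Full years: 2349: 365. Sum = 365.
Total: 110 + 365 + 217 = 692 days.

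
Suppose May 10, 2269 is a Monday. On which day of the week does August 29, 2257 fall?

Count forward from the earlier date (August 29, 2257) to the later (May 10, 2269):
From August 29, 2257 to August 29, 2268: 11 years, of which 3 contain a Feb 29 — 8×365 + 3×366 = 4018 days.
August 2268: 31 − 29 = 2 days remain.
Then September (30), October (31), November (30), December (31), January (31), February 2269 (28), March (31), April (30): 30 + 31 + 30 + 31 + 31 + 28 + 31 + 30 = 242 days.
May 1–10, 2269: 10 days.
Residual: 254 days.
Total: 4272 days.
4272 mod 7 = 2, so 2 days before Monday is Saturday.

Saturday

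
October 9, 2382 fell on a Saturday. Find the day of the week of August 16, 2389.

Wednesday

Day-of-year of October 9, 2382: 282.
Day-of-year of August 16, 2389: 228.
2382 has 365 days, so 365 − 282 = 83 days remain in 2382.
Full years: 2383: 365; 2384: 366; 2385: 365; 2386: 365; 2387: 365; 2388: 366. Sum = 2192.
Total: 83 + 2192 + 228 = 2503 days.
2503 mod 7 = 4, so 4 days after Saturday is Wednesday.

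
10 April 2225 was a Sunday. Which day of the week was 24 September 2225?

April 2225: 30 − 10 = 20 days remain.
Then May (31), June (30), July (31), August (31): 31 + 30 + 31 + 31 = 123 days.
September 1–24, 2225: 24 days.
Total: 20 + 123 + 24 = 167 days.
167 mod 7 = 6, so 6 days after Sunday is Saturday.

Saturday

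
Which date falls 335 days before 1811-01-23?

1810-02-22

Count 335 days before January 23, 1811:
Day-of-year of February 22, 1810: 53.
Day-of-year of January 23, 1811: 23.
1810 has 365 days, so 365 − 53 = 312 days remain in 1810.
Total: 312 + 23 = 335 days.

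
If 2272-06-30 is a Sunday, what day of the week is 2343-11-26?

From June 30, 2272 to June 30, 2343: 71 years, of which 16 contain a Feb 29 — 55×365 + 16×366 = 25931 days.
(2300 is not a leap year (divisible by 100 but not 400).)
June 2343: 30 − 30 = 0 days remain.
Then July (31), August (31), September (30), October (31): 31 + 31 + 30 + 31 = 123 days.
November 1–26, 2343: 26 days.
Residual: 149 days.
Total: 26080 days.
26080 mod 7 = 5, so 5 days after Sunday is Friday.

Friday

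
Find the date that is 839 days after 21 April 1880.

8 August 1882

Count 839 days after April 21, 1880:
Day-of-year of April 21, 1880: 112.
Day-of-year of August 8, 1882: 220.
1880 has 366 days, so 366 − 112 = 254 days remain in 1880.
Full years: 1881: 365. Sum = 365.
Total: 254 + 365 + 220 = 839 days.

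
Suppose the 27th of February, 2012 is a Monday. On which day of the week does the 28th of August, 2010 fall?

Count forward from the earlier date (August 28, 2010) to the later (February 27, 2012):
August 28, 2010 → August 28, 2011: 365 days.
August 2011: 31 − 28 = 3 days remain.
Then September (30), October (31), November (30), December (31), January (31): 30 + 31 + 30 + 31 + 31 = 153 days.
February 1–27, 2012: 27 days (2012 is a leap year).
Residual: 183 days.
Total: 548 days.
548 mod 7 = 2, so 2 days before Monday is Saturday.

Saturday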